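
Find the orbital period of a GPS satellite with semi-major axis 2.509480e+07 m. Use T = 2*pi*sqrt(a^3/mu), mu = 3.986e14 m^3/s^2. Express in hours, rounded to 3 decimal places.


Step 1: a^3 / mu = 1.580342e+22 / 3.986e14 = 3.964733e+07
Step 2: sqrt(3.964733e+07) = 6296.6124 s
Step 3: T = 2*pi * 6296.6124 = 39562.78 s
Step 4: T in hours = 39562.78 / 3600 = 10.990 hours

10.990


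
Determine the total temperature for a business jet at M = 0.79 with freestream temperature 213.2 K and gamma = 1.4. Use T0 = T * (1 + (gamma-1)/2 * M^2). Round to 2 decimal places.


Step 1: (gamma-1)/2 = 0.2
Step 2: M^2 = 0.6241
Step 3: 1 + 0.2 * 0.6241 = 1.12482
Step 4: T0 = 213.2 * 1.12482 = 239.81 K

239.81


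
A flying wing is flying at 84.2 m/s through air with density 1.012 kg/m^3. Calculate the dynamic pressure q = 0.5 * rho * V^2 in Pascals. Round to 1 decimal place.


Step 1: V^2 = 84.2^2 = 7089.64
Step 2: q = 0.5 * 1.012 * 7089.64
Step 3: q = 3587.4 Pa

3587.4


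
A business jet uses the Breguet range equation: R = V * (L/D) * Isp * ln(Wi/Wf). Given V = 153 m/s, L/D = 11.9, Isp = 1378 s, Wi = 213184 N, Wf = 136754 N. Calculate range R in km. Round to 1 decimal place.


Step 1: Coefficient = V * (L/D) * Isp = 153 * 11.9 * 1378 = 2508924.6 m
Step 2: Wi/Wf = 213184 / 136754 = 1.558887
Step 3: ln(1.558887) = 0.443972
Step 4: R = 2508924.6 * 0.443972 = 1113892.2 m = 1113.9 km

1113.9


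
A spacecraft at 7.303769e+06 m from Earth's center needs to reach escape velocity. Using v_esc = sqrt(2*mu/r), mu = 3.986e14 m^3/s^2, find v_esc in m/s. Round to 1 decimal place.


Step 1: 2*mu/r = 2 * 3.986e14 / 7.303769e+06 = 109149125.609
Step 2: v_esc = sqrt(109149125.609) = 10447.4 m/s

10447.4


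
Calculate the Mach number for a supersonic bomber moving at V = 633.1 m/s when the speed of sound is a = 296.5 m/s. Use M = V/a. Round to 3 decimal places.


Step 1: M = V / a = 633.1 / 296.5
Step 2: M = 2.135

2.135


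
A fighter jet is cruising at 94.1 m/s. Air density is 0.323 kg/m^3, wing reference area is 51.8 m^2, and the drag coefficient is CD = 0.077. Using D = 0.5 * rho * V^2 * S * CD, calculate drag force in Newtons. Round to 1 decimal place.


Step 1: Dynamic pressure q = 0.5 * 0.323 * 94.1^2 = 1430.0518 Pa
Step 2: Drag D = q * S * CD = 1430.0518 * 51.8 * 0.077
Step 3: D = 5703.9 N

5703.9


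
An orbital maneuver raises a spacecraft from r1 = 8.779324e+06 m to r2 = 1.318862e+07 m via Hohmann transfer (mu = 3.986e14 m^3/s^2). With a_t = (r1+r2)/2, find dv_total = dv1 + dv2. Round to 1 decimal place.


Step 1: Transfer semi-major axis a_t = (8.779324e+06 + 1.318862e+07) / 2 = 1.098397e+07 m
Step 2: v1 (circular at r1) = sqrt(mu/r1) = 6738.11 m/s
Step 3: v_t1 = sqrt(mu*(2/r1 - 1/a_t)) = 7383.43 m/s
Step 4: dv1 = |7383.43 - 6738.11| = 645.32 m/s
Step 5: v2 (circular at r2) = 5497.55 m/s, v_t2 = 4914.96 m/s
Step 6: dv2 = |5497.55 - 4914.96| = 582.59 m/s
Step 7: Total delta-v = 645.32 + 582.59 = 1227.9 m/s

1227.9


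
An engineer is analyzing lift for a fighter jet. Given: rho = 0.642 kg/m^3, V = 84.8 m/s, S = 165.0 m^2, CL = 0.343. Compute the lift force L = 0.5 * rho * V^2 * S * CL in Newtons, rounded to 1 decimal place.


Step 1: Calculate dynamic pressure q = 0.5 * 0.642 * 84.8^2 = 0.5 * 0.642 * 7191.04 = 2308.3238 Pa
Step 2: Multiply by wing area and lift coefficient: L = 2308.3238 * 165.0 * 0.343
Step 3: L = 380873.4336 * 0.343 = 130639.6 N

130639.6


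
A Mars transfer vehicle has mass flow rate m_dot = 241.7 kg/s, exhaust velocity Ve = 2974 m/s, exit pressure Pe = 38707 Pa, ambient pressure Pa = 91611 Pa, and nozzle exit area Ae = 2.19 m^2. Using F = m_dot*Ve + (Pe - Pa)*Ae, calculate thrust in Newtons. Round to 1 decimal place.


Step 1: Momentum thrust = m_dot * Ve = 241.7 * 2974 = 718815.8 N
Step 2: Pressure thrust = (Pe - Pa) * Ae = (38707 - 91611) * 2.19 = -115859.76 N
Step 3: Total thrust F = 718815.8 + -115859.76 = 602956.0 N

602956.0


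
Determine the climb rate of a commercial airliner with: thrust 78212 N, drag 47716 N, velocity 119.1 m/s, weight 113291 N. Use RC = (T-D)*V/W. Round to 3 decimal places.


Step 1: Excess thrust = T - D = 78212 - 47716 = 30496 N
Step 2: Excess power = 30496 * 119.1 = 3632073.6 W
Step 3: RC = 3632073.6 / 113291 = 32.060 m/s

32.060


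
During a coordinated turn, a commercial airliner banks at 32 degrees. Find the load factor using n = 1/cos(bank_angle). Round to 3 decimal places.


Step 1: Convert 32 degrees to radians = 0.558505
Step 2: cos(32 deg) = 0.848048
Step 3: n = 1 / 0.848048 = 1.179

1.179


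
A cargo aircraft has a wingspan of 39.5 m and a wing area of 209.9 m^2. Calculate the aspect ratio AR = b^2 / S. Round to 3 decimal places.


Step 1: b^2 = 39.5^2 = 1560.25
Step 2: AR = 1560.25 / 209.9 = 7.433

7.433


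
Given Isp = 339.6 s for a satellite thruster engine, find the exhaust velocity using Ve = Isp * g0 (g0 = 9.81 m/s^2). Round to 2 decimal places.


Step 1: Ve = Isp * g0 = 339.6 * 9.81
Step 2: Ve = 3331.48 m/s

3331.48


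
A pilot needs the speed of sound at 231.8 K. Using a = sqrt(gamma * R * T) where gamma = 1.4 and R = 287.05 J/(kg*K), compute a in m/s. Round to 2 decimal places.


Step 1: gamma * R * T = 1.4 * 287.05 * 231.8 = 93153.466
Step 2: a = sqrt(93153.466) = 305.21 m/s

305.21


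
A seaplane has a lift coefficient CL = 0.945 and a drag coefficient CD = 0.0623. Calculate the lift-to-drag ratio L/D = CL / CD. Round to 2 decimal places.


Step 1: L/D = CL / CD = 0.945 / 0.0623
Step 2: L/D = 15.17

15.17


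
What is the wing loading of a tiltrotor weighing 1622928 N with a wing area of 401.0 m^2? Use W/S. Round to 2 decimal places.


Step 1: Wing loading = W / S = 1622928 / 401.0
Step 2: Wing loading = 4047.20 N/m^2

4047.20


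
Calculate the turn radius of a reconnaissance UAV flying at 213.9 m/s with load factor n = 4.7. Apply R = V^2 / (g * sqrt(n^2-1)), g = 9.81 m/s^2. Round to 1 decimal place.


Step 1: V^2 = 213.9^2 = 45753.21
Step 2: n^2 - 1 = 4.7^2 - 1 = 21.09
Step 3: sqrt(21.09) = 4.592385
Step 4: R = 45753.21 / (9.81 * 4.592385) = 1015.6 m

1015.6


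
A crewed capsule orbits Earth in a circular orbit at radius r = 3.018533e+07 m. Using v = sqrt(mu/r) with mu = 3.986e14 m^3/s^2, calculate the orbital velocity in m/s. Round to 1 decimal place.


Step 1: mu / r = 3.986e14 / 3.018533e+07 = 13205090.0222
Step 2: v = sqrt(13205090.0222) = 3633.9 m/s

3633.9


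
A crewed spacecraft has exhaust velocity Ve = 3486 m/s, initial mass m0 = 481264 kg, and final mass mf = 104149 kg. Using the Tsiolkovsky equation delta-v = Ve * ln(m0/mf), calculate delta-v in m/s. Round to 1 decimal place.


Step 1: Mass ratio m0/mf = 481264 / 104149 = 4.620918
Step 2: ln(4.620918) = 1.530593
Step 3: delta-v = 3486 * 1.530593 = 5335.6 m/s

5335.6


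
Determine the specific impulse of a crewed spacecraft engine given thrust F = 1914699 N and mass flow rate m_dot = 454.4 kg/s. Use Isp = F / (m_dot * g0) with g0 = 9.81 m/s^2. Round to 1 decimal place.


Step 1: m_dot * g0 = 454.4 * 9.81 = 4457.66
Step 2: Isp = 1914699 / 4457.66 = 429.5 s

429.5


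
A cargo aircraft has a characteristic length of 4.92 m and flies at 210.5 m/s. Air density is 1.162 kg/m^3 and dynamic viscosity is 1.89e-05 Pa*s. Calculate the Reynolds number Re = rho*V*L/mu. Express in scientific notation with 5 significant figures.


Step 1: Numerator = rho * V * L = 1.162 * 210.5 * 4.92 = 1203.43692
Step 2: Re = 1203.43692 / 1.89e-05
Step 3: Re = 6.3674e+07

6.3674e+07


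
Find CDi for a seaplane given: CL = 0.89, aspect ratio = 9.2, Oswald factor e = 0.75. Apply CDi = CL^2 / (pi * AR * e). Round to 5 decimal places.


Step 1: CL^2 = 0.89^2 = 0.7921
Step 2: pi * AR * e = 3.14159 * 9.2 * 0.75 = 21.676989
Step 3: CDi = 0.7921 / 21.676989 = 0.03654

0.03654


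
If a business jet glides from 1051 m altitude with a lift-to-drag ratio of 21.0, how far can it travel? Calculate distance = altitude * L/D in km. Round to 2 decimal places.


Step 1: Glide distance = altitude * L/D = 1051 * 21.0 = 22071.0 m
Step 2: Convert to km: 22071.0 / 1000 = 22.07 km

22.07


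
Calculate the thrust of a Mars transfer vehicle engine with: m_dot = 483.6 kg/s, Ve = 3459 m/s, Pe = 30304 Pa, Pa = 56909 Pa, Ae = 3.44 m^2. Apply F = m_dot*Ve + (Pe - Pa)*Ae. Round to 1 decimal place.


Step 1: Momentum thrust = m_dot * Ve = 483.6 * 3459 = 1672772.4 N
Step 2: Pressure thrust = (Pe - Pa) * Ae = (30304 - 56909) * 3.44 = -91521.20 N
Step 3: Total thrust F = 1672772.4 + -91521.20 = 1581251.2 N

1581251.2


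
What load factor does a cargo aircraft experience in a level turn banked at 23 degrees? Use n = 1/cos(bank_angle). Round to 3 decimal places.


Step 1: Convert 23 degrees to radians = 0.401426
Step 2: cos(23 deg) = 0.920505
Step 3: n = 1 / 0.920505 = 1.086

1.086


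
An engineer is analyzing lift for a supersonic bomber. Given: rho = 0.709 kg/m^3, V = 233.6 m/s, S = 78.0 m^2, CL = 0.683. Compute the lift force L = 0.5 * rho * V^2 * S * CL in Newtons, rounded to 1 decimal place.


Step 1: Calculate dynamic pressure q = 0.5 * 0.709 * 233.6^2 = 0.5 * 0.709 * 54568.96 = 19344.6963 Pa
Step 2: Multiply by wing area and lift coefficient: L = 19344.6963 * 78.0 * 0.683
Step 3: L = 1508886.313 * 0.683 = 1030569.4 N

1030569.4


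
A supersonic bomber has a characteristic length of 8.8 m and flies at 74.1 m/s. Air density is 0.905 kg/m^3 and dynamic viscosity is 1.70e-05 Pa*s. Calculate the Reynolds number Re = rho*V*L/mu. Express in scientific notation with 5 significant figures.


Step 1: Numerator = rho * V * L = 0.905 * 74.1 * 8.8 = 590.1324
Step 2: Re = 590.1324 / 1.70e-05
Step 3: Re = 3.4714e+07

3.4714e+07


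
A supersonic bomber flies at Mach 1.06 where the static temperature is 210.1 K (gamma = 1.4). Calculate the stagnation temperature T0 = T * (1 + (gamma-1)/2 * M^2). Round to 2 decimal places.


Step 1: (gamma-1)/2 = 0.2
Step 2: M^2 = 1.1236
Step 3: 1 + 0.2 * 1.1236 = 1.22472
Step 4: T0 = 210.1 * 1.22472 = 257.31 K

257.31


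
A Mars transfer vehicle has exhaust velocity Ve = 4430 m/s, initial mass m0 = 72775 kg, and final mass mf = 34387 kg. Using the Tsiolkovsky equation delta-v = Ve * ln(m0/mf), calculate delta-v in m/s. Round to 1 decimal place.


Step 1: Mass ratio m0/mf = 72775 / 34387 = 2.116352
Step 2: ln(2.116352) = 0.749694
Step 3: delta-v = 4430 * 0.749694 = 3321.1 m/s

3321.1


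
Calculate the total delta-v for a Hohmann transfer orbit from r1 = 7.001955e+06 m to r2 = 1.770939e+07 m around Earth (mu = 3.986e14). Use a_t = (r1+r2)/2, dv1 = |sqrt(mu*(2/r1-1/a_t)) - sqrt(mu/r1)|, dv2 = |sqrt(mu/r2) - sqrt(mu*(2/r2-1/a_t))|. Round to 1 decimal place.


Step 1: Transfer semi-major axis a_t = (7.001955e+06 + 1.770939e+07) / 2 = 1.235567e+07 m
Step 2: v1 (circular at r1) = sqrt(mu/r1) = 7545.0 m/s
Step 3: v_t1 = sqrt(mu*(2/r1 - 1/a_t)) = 9032.91 m/s
Step 4: dv1 = |9032.91 - 7545.0| = 1487.91 m/s
Step 5: v2 (circular at r2) = 4744.24 m/s, v_t2 = 3571.44 m/s
Step 6: dv2 = |4744.24 - 3571.44| = 1172.8 m/s
Step 7: Total delta-v = 1487.91 + 1172.8 = 2660.7 m/s

2660.7


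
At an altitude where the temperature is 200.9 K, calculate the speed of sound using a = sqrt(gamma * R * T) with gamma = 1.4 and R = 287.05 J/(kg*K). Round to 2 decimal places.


Step 1: gamma * R * T = 1.4 * 287.05 * 200.9 = 80735.683
Step 2: a = sqrt(80735.683) = 284.14 m/s

284.14


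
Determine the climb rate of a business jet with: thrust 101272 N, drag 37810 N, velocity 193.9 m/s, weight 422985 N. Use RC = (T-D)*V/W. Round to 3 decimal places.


Step 1: Excess thrust = T - D = 101272 - 37810 = 63462 N
Step 2: Excess power = 63462 * 193.9 = 12305281.8 W
Step 3: RC = 12305281.8 / 422985 = 29.092 m/s

29.092


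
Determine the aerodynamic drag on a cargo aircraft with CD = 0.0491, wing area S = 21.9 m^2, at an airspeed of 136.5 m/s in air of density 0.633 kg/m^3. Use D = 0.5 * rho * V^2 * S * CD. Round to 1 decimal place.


Step 1: Dynamic pressure q = 0.5 * 0.633 * 136.5^2 = 5897.1071 Pa
Step 2: Drag D = q * S * CD = 5897.1071 * 21.9 * 0.0491
Step 3: D = 6341.1 N

6341.1


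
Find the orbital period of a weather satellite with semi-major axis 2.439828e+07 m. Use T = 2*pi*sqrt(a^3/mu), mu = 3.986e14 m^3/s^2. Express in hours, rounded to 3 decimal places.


Step 1: a^3 / mu = 1.452371e+22 / 3.986e14 = 3.643681e+07
Step 2: sqrt(3.643681e+07) = 6036.291 s
Step 3: T = 2*pi * 6036.291 = 37927.14 s
Step 4: T in hours = 37927.14 / 3600 = 10.535 hours

10.535


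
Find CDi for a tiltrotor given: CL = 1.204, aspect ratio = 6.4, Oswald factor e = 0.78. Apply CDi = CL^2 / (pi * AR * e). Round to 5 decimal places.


Step 1: CL^2 = 1.204^2 = 1.449616
Step 2: pi * AR * e = 3.14159 * 6.4 * 0.78 = 15.682831
Step 3: CDi = 1.449616 / 15.682831 = 0.09243

0.09243


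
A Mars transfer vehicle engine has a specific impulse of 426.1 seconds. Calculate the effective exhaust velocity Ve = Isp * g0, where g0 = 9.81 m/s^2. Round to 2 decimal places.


Step 1: Ve = Isp * g0 = 426.1 * 9.81
Step 2: Ve = 4180.04 m/s

4180.04


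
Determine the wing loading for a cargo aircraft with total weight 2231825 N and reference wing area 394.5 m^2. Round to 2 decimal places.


Step 1: Wing loading = W / S = 2231825 / 394.5
Step 2: Wing loading = 5657.35 N/m^2

5657.35


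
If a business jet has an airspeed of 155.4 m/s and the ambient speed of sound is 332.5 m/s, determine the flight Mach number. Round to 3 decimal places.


Step 1: M = V / a = 155.4 / 332.5
Step 2: M = 0.467

0.467


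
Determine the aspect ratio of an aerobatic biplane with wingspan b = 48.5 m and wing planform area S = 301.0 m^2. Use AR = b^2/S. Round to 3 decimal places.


Step 1: b^2 = 48.5^2 = 2352.25
Step 2: AR = 2352.25 / 301.0 = 7.815

7.815


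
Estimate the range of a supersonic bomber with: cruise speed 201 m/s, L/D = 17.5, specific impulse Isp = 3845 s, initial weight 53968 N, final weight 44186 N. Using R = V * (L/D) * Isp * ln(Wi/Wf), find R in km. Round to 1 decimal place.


Step 1: Coefficient = V * (L/D) * Isp = 201 * 17.5 * 3845 = 13524787.5 m
Step 2: Wi/Wf = 53968 / 44186 = 1.221382
Step 3: ln(1.221382) = 0.199983
Step 4: R = 13524787.5 * 0.199983 = 2704731.4 m = 2704.7 km

2704.7


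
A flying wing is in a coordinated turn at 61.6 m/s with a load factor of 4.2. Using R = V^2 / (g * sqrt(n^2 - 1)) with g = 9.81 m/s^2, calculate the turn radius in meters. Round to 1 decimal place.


Step 1: V^2 = 61.6^2 = 3794.56
Step 2: n^2 - 1 = 4.2^2 - 1 = 16.64
Step 3: sqrt(16.64) = 4.079216
Step 4: R = 3794.56 / (9.81 * 4.079216) = 94.8 m

94.8


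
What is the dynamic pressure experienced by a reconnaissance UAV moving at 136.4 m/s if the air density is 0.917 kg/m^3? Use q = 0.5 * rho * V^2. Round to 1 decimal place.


Step 1: V^2 = 136.4^2 = 18604.96
Step 2: q = 0.5 * 0.917 * 18604.96
Step 3: q = 8530.4 Pa

8530.4


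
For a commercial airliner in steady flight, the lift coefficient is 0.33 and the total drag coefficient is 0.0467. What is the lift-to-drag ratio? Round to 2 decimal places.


Step 1: L/D = CL / CD = 0.33 / 0.0467
Step 2: L/D = 7.07

7.07


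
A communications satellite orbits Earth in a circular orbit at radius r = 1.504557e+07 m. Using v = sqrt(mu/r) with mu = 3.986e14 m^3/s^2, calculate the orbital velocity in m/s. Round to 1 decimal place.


Step 1: mu / r = 3.986e14 / 1.504557e+07 = 26492848.0609
Step 2: v = sqrt(26492848.0609) = 5147.1 m/s

5147.1


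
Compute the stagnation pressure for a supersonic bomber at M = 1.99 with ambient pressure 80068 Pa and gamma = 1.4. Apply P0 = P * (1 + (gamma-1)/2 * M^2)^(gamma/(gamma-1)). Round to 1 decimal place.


Step 1: (gamma-1)/2 * M^2 = 0.2 * 3.9601 = 0.79202
Step 2: 1 + 0.79202 = 1.79202
Step 3: Exponent gamma/(gamma-1) = 3.5
Step 4: P0 = 80068 * 1.79202^3.5 = 616820.7 Pa

616820.7


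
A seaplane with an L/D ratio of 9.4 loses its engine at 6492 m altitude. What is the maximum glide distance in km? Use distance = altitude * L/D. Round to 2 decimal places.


Step 1: Glide distance = altitude * L/D = 6492 * 9.4 = 61024.8 m
Step 2: Convert to km: 61024.8 / 1000 = 61.02 km

61.02


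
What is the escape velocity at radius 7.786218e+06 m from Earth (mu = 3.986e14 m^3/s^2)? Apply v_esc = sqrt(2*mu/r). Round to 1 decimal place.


Step 1: 2*mu/r = 2 * 3.986e14 / 7.786218e+06 = 102386036.4557
Step 2: v_esc = sqrt(102386036.4557) = 10118.6 m/s

10118.6


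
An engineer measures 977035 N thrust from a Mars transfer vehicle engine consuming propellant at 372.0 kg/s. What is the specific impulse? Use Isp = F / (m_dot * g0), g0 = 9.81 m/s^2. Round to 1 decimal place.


Step 1: m_dot * g0 = 372.0 * 9.81 = 3649.32
Step 2: Isp = 977035 / 3649.32 = 267.7 s

267.7


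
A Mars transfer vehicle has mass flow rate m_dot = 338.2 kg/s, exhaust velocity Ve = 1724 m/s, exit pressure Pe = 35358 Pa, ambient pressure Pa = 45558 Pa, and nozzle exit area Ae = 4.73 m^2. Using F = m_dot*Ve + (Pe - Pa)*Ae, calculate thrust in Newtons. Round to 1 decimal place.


Step 1: Momentum thrust = m_dot * Ve = 338.2 * 1724 = 583056.8 N
Step 2: Pressure thrust = (Pe - Pa) * Ae = (35358 - 45558) * 4.73 = -48246.00 N
Step 3: Total thrust F = 583056.8 + -48246.00 = 534810.8 N

534810.8


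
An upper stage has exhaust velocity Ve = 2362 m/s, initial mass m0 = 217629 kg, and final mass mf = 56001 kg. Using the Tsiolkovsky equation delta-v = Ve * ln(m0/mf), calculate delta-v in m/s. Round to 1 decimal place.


Step 1: Mass ratio m0/mf = 217629 / 56001 = 3.886163
Step 2: ln(3.886163) = 1.357422
Step 3: delta-v = 2362 * 1.357422 = 3206.2 m/s

3206.2


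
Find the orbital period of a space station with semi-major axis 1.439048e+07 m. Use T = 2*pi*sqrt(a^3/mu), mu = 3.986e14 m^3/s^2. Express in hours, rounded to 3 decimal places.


Step 1: a^3 / mu = 2.980066e+21 / 3.986e14 = 7.476331e+06
Step 2: sqrt(7.476331e+06) = 2734.2881 s
Step 3: T = 2*pi * 2734.2881 = 17180.04 s
Step 4: T in hours = 17180.04 / 3600 = 4.772 hours

4.772


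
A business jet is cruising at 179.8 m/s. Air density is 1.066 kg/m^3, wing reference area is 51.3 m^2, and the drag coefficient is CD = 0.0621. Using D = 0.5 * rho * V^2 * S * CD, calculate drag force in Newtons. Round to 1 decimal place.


Step 1: Dynamic pressure q = 0.5 * 1.066 * 179.8^2 = 17230.8453 Pa
Step 2: Drag D = q * S * CD = 17230.8453 * 51.3 * 0.0621
Step 3: D = 54892.8 N

54892.8


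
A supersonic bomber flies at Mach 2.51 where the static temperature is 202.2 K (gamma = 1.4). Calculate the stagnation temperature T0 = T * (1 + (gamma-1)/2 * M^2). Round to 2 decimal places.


Step 1: (gamma-1)/2 = 0.2
Step 2: M^2 = 6.3001
Step 3: 1 + 0.2 * 6.3001 = 2.26002
Step 4: T0 = 202.2 * 2.26002 = 456.98 K

456.98


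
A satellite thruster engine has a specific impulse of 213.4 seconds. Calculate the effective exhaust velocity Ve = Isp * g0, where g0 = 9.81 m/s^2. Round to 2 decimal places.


Step 1: Ve = Isp * g0 = 213.4 * 9.81
Step 2: Ve = 2093.45 m/s

2093.45


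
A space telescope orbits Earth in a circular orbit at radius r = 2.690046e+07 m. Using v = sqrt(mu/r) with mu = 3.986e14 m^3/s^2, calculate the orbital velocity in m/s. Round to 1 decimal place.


Step 1: mu / r = 3.986e14 / 2.690046e+07 = 14817590.4799
Step 2: v = sqrt(14817590.4799) = 3849.4 m/s

3849.4


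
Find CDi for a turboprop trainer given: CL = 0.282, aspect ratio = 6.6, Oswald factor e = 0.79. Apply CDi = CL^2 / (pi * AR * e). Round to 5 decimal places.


Step 1: CL^2 = 0.282^2 = 0.079524
Step 2: pi * AR * e = 3.14159 * 6.6 * 0.79 = 16.380264
Step 3: CDi = 0.079524 / 16.380264 = 0.00485

0.00485


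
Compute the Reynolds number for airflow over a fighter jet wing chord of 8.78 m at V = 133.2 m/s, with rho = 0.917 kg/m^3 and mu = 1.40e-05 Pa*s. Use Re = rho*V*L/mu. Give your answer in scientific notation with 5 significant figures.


Step 1: Numerator = rho * V * L = 0.917 * 133.2 * 8.78 = 1072.427832
Step 2: Re = 1072.427832 / 1.40e-05
Step 3: Re = 7.6602e+07

7.6602e+07


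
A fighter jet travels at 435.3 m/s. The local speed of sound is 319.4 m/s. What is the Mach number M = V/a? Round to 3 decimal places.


Step 1: M = V / a = 435.3 / 319.4
Step 2: M = 1.363

1.363


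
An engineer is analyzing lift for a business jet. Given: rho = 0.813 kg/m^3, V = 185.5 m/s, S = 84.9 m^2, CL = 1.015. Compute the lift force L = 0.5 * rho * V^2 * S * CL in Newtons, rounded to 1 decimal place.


Step 1: Calculate dynamic pressure q = 0.5 * 0.813 * 185.5^2 = 0.5 * 0.813 * 34410.25 = 13987.7666 Pa
Step 2: Multiply by wing area and lift coefficient: L = 13987.7666 * 84.9 * 1.015
Step 3: L = 1187561.3865 * 1.015 = 1205374.8 N

1205374.8


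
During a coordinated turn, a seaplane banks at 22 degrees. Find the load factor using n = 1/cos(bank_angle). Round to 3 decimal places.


Step 1: Convert 22 degrees to radians = 0.383972
Step 2: cos(22 deg) = 0.927184
Step 3: n = 1 / 0.927184 = 1.079

1.079


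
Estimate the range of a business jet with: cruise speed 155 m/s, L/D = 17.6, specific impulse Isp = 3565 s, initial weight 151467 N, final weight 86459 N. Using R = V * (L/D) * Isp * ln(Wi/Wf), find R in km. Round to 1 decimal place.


Step 1: Coefficient = V * (L/D) * Isp = 155 * 17.6 * 3565 = 9725320.0 m
Step 2: Wi/Wf = 151467 / 86459 = 1.751894
Step 3: ln(1.751894) = 0.560697
Step 4: R = 9725320.0 * 0.560697 = 5452962.3 m = 5453.0 km

5453.0


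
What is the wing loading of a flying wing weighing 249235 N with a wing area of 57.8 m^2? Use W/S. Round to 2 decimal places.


Step 1: Wing loading = W / S = 249235 / 57.8
Step 2: Wing loading = 4312.02 N/m^2

4312.02


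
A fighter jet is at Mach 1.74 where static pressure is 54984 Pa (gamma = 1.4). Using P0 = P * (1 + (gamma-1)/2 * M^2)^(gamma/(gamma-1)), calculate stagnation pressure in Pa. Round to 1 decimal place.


Step 1: (gamma-1)/2 * M^2 = 0.2 * 3.0276 = 0.60552
Step 2: 1 + 0.60552 = 1.60552
Step 3: Exponent gamma/(gamma-1) = 3.5
Step 4: P0 = 54984 * 1.60552^3.5 = 288331.0 Pa

288331.0


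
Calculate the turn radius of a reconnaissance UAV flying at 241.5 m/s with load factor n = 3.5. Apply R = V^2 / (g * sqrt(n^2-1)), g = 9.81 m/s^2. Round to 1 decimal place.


Step 1: V^2 = 241.5^2 = 58322.25
Step 2: n^2 - 1 = 3.5^2 - 1 = 11.25
Step 3: sqrt(11.25) = 3.354102
Step 4: R = 58322.25 / (9.81 * 3.354102) = 1772.5 m

1772.5


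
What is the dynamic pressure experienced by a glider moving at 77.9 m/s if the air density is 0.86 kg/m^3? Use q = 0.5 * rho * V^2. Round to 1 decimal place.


Step 1: V^2 = 77.9^2 = 6068.41
Step 2: q = 0.5 * 0.86 * 6068.41
Step 3: q = 2609.4 Pa

2609.4


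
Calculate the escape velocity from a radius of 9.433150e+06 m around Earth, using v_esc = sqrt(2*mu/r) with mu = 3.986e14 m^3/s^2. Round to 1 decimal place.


Step 1: 2*mu/r = 2 * 3.986e14 / 9.433150e+06 = 84510476.352
Step 2: v_esc = sqrt(84510476.352) = 9193.0 m/s

9193.0


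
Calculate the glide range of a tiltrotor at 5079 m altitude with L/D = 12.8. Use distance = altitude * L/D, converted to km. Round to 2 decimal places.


Step 1: Glide distance = altitude * L/D = 5079 * 12.8 = 65011.2 m
Step 2: Convert to km: 65011.2 / 1000 = 65.01 km

65.01


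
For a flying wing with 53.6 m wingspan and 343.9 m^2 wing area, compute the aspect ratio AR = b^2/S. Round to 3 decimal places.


Step 1: b^2 = 53.6^2 = 2872.96
Step 2: AR = 2872.96 / 343.9 = 8.354

8.354


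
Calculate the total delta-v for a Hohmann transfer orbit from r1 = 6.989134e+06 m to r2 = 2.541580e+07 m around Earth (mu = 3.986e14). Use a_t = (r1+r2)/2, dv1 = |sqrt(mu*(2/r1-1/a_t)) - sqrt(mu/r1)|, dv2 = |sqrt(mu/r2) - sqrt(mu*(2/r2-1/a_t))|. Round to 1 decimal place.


Step 1: Transfer semi-major axis a_t = (6.989134e+06 + 2.541580e+07) / 2 = 1.620247e+07 m
Step 2: v1 (circular at r1) = sqrt(mu/r1) = 7551.91 m/s
Step 3: v_t1 = sqrt(mu*(2/r1 - 1/a_t)) = 9458.41 m/s
Step 4: dv1 = |9458.41 - 7551.91| = 1906.5 m/s
Step 5: v2 (circular at r2) = 3960.2 m/s, v_t2 = 2600.99 m/s
Step 6: dv2 = |3960.2 - 2600.99| = 1359.21 m/s
Step 7: Total delta-v = 1906.5 + 1359.21 = 3265.7 m/s

3265.7


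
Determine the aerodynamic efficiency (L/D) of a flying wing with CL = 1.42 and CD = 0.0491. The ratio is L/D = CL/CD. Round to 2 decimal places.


Step 1: L/D = CL / CD = 1.42 / 0.0491
Step 2: L/D = 28.92

28.92


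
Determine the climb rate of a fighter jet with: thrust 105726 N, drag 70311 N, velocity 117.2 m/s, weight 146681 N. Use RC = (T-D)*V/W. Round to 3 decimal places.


Step 1: Excess thrust = T - D = 105726 - 70311 = 35415 N
Step 2: Excess power = 35415 * 117.2 = 4150638.0 W
Step 3: RC = 4150638.0 / 146681 = 28.297 m/s

28.297


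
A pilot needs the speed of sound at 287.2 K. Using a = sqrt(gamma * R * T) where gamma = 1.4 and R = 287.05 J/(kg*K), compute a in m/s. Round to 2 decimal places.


Step 1: gamma * R * T = 1.4 * 287.05 * 287.2 = 115417.064
Step 2: a = sqrt(115417.064) = 339.73 m/s

339.73


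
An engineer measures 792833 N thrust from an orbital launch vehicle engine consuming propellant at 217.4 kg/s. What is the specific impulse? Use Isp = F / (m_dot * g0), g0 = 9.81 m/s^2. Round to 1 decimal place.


Step 1: m_dot * g0 = 217.4 * 9.81 = 2132.69
Step 2: Isp = 792833 / 2132.69 = 371.8 s

371.8


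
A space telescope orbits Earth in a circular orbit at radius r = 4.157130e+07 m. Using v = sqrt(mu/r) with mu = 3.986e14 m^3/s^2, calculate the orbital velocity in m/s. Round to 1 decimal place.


Step 1: mu / r = 3.986e14 / 4.157130e+07 = 9588345.8059
Step 2: v = sqrt(9588345.8059) = 3096.5 m/s

3096.5


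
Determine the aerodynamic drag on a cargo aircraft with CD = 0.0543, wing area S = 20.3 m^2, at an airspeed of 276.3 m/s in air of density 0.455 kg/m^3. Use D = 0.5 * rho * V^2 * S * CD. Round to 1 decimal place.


Step 1: Dynamic pressure q = 0.5 * 0.455 * 276.3^2 = 17367.7345 Pa
Step 2: Drag D = q * S * CD = 17367.7345 * 20.3 * 0.0543
Step 3: D = 19144.3 N

19144.3


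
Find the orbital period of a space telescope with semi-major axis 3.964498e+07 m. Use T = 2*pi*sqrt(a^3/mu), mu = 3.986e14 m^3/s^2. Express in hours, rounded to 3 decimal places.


Step 1: a^3 / mu = 6.231098e+22 / 3.986e14 = 1.563246e+08
Step 2: sqrt(1.563246e+08) = 12502.9835 s
Step 3: T = 2*pi * 12502.9835 = 78558.56 s
Step 4: T in hours = 78558.56 / 3600 = 21.822 hours

21.822


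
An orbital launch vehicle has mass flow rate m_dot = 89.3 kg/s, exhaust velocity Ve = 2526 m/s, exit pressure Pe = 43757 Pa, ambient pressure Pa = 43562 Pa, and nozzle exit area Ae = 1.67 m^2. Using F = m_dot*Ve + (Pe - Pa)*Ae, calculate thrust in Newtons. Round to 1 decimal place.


Step 1: Momentum thrust = m_dot * Ve = 89.3 * 2526 = 225571.8 N
Step 2: Pressure thrust = (Pe - Pa) * Ae = (43757 - 43562) * 1.67 = 325.65 N
Step 3: Total thrust F = 225571.8 + 325.65 = 225897.5 N

225897.5


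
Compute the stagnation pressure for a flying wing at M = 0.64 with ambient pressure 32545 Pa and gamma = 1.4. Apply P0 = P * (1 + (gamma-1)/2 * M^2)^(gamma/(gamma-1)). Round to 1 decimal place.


Step 1: (gamma-1)/2 * M^2 = 0.2 * 0.4096 = 0.08192
Step 2: 1 + 0.08192 = 1.08192
Step 3: Exponent gamma/(gamma-1) = 3.5
Step 4: P0 = 32545 * 1.08192^3.5 = 42871.4 Pa

42871.4


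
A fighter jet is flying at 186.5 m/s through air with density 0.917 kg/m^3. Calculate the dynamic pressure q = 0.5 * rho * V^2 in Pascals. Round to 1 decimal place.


Step 1: V^2 = 186.5^2 = 34782.25
Step 2: q = 0.5 * 0.917 * 34782.25
Step 3: q = 15947.7 Pa

15947.7


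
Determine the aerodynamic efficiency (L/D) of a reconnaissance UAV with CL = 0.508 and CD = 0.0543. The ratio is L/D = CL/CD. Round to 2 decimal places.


Step 1: L/D = CL / CD = 0.508 / 0.0543
Step 2: L/D = 9.36

9.36


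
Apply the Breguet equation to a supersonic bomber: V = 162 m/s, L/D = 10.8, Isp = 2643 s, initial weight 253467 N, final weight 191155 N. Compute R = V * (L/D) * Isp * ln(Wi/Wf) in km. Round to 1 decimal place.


Step 1: Coefficient = V * (L/D) * Isp = 162 * 10.8 * 2643 = 4624192.8 m
Step 2: Wi/Wf = 253467 / 191155 = 1.325976
Step 3: ln(1.325976) = 0.282149
Step 4: R = 4624192.8 * 0.282149 = 1304711.5 m = 1304.7 km

1304.7


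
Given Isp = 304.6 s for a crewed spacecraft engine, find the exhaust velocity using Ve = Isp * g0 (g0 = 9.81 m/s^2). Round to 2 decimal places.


Step 1: Ve = Isp * g0 = 304.6 * 9.81
Step 2: Ve = 2988.13 m/s

2988.13


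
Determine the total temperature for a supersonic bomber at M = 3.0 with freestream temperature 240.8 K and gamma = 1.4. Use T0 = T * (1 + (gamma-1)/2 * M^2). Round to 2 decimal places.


Step 1: (gamma-1)/2 = 0.2
Step 2: M^2 = 9.0
Step 3: 1 + 0.2 * 9.0 = 2.8
Step 4: T0 = 240.8 * 2.8 = 674.24 K

674.24


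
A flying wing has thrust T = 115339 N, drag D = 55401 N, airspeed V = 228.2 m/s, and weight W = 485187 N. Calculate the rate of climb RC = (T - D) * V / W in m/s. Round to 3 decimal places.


Step 1: Excess thrust = T - D = 115339 - 55401 = 59938 N
Step 2: Excess power = 59938 * 228.2 = 13677851.6 W
Step 3: RC = 13677851.6 / 485187 = 28.191 m/s

28.191


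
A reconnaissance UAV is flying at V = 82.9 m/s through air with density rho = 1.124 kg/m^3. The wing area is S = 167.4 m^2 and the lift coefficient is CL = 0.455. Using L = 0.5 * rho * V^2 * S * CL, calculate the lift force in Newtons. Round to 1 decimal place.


Step 1: Calculate dynamic pressure q = 0.5 * 1.124 * 82.9^2 = 0.5 * 1.124 * 6872.41 = 3862.2944 Pa
Step 2: Multiply by wing area and lift coefficient: L = 3862.2944 * 167.4 * 0.455
Step 3: L = 646548.0859 * 0.455 = 294179.4 N

294179.4


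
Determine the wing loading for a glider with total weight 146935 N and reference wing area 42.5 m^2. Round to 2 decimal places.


Step 1: Wing loading = W / S = 146935 / 42.5
Step 2: Wing loading = 3457.29 N/m^2

3457.29


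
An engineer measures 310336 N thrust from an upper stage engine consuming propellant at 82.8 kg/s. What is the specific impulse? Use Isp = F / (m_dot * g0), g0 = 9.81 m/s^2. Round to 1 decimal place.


Step 1: m_dot * g0 = 82.8 * 9.81 = 812.27
Step 2: Isp = 310336 / 812.27 = 382.1 s

382.1


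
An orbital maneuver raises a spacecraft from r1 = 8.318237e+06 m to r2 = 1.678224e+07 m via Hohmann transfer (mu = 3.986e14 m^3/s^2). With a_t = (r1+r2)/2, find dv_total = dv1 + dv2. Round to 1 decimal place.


Step 1: Transfer semi-major axis a_t = (8.318237e+06 + 1.678224e+07) / 2 = 1.255024e+07 m
Step 2: v1 (circular at r1) = sqrt(mu/r1) = 6922.34 m/s
Step 3: v_t1 = sqrt(mu*(2/r1 - 1/a_t)) = 8004.83 m/s
Step 4: dv1 = |8004.83 - 6922.34| = 1082.49 m/s
Step 5: v2 (circular at r2) = 4873.53 m/s, v_t2 = 3967.65 m/s
Step 6: dv2 = |4873.53 - 3967.65| = 905.88 m/s
Step 7: Total delta-v = 1082.49 + 905.88 = 1988.4 m/s

1988.4


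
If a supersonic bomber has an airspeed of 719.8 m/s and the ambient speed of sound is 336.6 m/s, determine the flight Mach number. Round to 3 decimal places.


Step 1: M = V / a = 719.8 / 336.6
Step 2: M = 2.138

2.138


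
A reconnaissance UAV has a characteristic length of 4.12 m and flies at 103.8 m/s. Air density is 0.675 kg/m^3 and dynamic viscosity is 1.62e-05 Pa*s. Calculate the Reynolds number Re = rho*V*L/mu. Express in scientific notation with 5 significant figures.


Step 1: Numerator = rho * V * L = 0.675 * 103.8 * 4.12 = 288.6678
Step 2: Re = 288.6678 / 1.62e-05
Step 3: Re = 1.7819e+07

1.7819e+07


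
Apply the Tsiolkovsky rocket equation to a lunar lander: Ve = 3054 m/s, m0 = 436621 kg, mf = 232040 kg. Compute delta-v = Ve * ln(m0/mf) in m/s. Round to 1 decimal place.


Step 1: Mass ratio m0/mf = 436621 / 232040 = 1.881663
Step 2: ln(1.881663) = 0.632156
Step 3: delta-v = 3054 * 0.632156 = 1930.6 m/s

1930.6


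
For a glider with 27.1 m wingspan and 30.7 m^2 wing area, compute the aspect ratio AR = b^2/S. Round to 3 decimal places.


Step 1: b^2 = 27.1^2 = 734.41
Step 2: AR = 734.41 / 30.7 = 23.922

23.922


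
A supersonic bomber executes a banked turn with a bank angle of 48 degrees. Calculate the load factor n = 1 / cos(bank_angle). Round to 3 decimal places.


Step 1: Convert 48 degrees to radians = 0.837758
Step 2: cos(48 deg) = 0.669131
Step 3: n = 1 / 0.669131 = 1.494

1.494


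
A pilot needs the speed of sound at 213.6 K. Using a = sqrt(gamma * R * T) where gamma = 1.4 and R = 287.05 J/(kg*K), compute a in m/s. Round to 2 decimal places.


Step 1: gamma * R * T = 1.4 * 287.05 * 213.6 = 85839.432
Step 2: a = sqrt(85839.432) = 292.98 m/s

292.98


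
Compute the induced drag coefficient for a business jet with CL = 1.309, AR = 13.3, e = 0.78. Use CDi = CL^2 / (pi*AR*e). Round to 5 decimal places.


Step 1: CL^2 = 1.309^2 = 1.713481
Step 2: pi * AR * e = 3.14159 * 13.3 * 0.78 = 32.590882
Step 3: CDi = 1.713481 / 32.590882 = 0.05258

0.05258


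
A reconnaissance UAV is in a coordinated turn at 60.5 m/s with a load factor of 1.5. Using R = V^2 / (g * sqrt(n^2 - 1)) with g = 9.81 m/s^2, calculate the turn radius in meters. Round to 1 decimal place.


Step 1: V^2 = 60.5^2 = 3660.25
Step 2: n^2 - 1 = 1.5^2 - 1 = 1.25
Step 3: sqrt(1.25) = 1.118034
Step 4: R = 3660.25 / (9.81 * 1.118034) = 333.7 m

333.7


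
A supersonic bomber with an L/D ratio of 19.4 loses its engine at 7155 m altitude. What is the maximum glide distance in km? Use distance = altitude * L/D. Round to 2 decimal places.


Step 1: Glide distance = altitude * L/D = 7155 * 19.4 = 138807.0 m
Step 2: Convert to km: 138807.0 / 1000 = 138.81 km

138.81


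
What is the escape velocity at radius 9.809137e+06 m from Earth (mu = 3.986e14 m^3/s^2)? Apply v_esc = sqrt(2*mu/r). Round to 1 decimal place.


Step 1: 2*mu/r = 2 * 3.986e14 / 9.809137e+06 = 81271165.8528
Step 2: v_esc = sqrt(81271165.8528) = 9015.1 m/s

9015.1


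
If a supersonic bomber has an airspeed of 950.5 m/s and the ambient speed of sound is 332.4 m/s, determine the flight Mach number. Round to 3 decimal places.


Step 1: M = V / a = 950.5 / 332.4
Step 2: M = 2.860

2.860


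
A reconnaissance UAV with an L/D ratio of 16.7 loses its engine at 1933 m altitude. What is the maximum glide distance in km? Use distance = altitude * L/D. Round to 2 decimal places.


Step 1: Glide distance = altitude * L/D = 1933 * 16.7 = 32281.1 m
Step 2: Convert to km: 32281.1 / 1000 = 32.28 km

32.28


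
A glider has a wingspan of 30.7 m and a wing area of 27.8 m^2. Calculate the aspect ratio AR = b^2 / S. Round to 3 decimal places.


Step 1: b^2 = 30.7^2 = 942.49
Step 2: AR = 942.49 / 27.8 = 33.903

33.903


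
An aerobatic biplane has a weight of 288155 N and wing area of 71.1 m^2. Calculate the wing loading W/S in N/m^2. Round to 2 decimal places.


Step 1: Wing loading = W / S = 288155 / 71.1
Step 2: Wing loading = 4052.81 N/m^2

4052.81


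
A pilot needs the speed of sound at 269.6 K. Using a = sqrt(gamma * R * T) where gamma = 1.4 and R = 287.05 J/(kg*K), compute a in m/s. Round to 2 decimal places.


Step 1: gamma * R * T = 1.4 * 287.05 * 269.6 = 108344.152
Step 2: a = sqrt(108344.152) = 329.16 m/s

329.16


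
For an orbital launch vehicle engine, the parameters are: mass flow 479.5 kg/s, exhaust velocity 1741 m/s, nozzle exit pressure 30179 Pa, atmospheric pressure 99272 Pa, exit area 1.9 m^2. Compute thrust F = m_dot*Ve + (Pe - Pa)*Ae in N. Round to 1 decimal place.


Step 1: Momentum thrust = m_dot * Ve = 479.5 * 1741 = 834809.5 N
Step 2: Pressure thrust = (Pe - Pa) * Ae = (30179 - 99272) * 1.9 = -131276.7 N
Step 3: Total thrust F = 834809.5 + -131276.7 = 703532.8 N

703532.8


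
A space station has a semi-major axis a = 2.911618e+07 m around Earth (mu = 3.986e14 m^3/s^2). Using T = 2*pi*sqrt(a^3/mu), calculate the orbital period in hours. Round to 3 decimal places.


Step 1: a^3 / mu = 2.468330e+22 / 3.986e14 = 6.192498e+07
Step 2: sqrt(6.192498e+07) = 7869.2428 s
Step 3: T = 2*pi * 7869.2428 = 49443.91 s
Step 4: T in hours = 49443.91 / 3600 = 13.734 hours

13.734


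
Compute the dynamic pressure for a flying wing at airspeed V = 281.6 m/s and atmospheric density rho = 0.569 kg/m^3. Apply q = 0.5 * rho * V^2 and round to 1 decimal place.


Step 1: V^2 = 281.6^2 = 79298.56
Step 2: q = 0.5 * 0.569 * 79298.56
Step 3: q = 22560.4 Pa

22560.4


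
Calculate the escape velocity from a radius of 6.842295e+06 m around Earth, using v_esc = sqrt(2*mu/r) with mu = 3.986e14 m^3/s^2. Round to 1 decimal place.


Step 1: 2*mu/r = 2 * 3.986e14 / 6.842295e+06 = 116510615.2249
Step 2: v_esc = sqrt(116510615.2249) = 10794.0 m/s

10794.0


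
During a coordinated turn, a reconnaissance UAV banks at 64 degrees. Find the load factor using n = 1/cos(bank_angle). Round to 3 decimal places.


Step 1: Convert 64 degrees to radians = 1.117011
Step 2: cos(64 deg) = 0.438371
Step 3: n = 1 / 0.438371 = 2.281

2.281


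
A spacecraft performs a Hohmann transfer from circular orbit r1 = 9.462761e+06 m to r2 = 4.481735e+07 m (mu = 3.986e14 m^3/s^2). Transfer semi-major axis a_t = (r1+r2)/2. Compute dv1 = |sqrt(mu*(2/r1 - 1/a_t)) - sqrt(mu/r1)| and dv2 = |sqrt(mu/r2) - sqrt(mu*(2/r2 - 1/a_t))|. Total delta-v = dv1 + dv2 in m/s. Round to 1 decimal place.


Step 1: Transfer semi-major axis a_t = (9.462761e+06 + 4.481735e+07) / 2 = 2.714006e+07 m
Step 2: v1 (circular at r1) = sqrt(mu/r1) = 6490.22 m/s
Step 3: v_t1 = sqrt(mu*(2/r1 - 1/a_t)) = 8340.22 m/s
Step 4: dv1 = |8340.22 - 6490.22| = 1849.99 m/s
Step 5: v2 (circular at r2) = 2982.26 m/s, v_t2 = 1760.96 m/s
Step 6: dv2 = |2982.26 - 1760.96| = 1221.3 m/s
Step 7: Total delta-v = 1849.99 + 1221.3 = 3071.3 m/s

3071.3


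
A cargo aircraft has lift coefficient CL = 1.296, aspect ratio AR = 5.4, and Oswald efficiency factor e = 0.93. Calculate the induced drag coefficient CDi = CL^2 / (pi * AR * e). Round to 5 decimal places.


Step 1: CL^2 = 1.296^2 = 1.679616
Step 2: pi * AR * e = 3.14159 * 5.4 * 0.93 = 15.777078
Step 3: CDi = 1.679616 / 15.777078 = 0.10646

0.10646


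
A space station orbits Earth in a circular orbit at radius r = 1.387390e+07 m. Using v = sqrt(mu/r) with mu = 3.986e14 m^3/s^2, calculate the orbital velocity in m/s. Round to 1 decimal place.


Step 1: mu / r = 3.986e14 / 1.387390e+07 = 28730205.6379
Step 2: v = sqrt(28730205.6379) = 5360.1 m/s

5360.1


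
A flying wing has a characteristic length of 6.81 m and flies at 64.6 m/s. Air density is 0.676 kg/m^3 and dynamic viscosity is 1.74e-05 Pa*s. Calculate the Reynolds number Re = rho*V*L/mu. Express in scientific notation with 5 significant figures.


Step 1: Numerator = rho * V * L = 0.676 * 64.6 * 6.81 = 297.389976
Step 2: Re = 297.389976 / 1.74e-05
Step 3: Re = 1.7091e+07

1.7091e+07


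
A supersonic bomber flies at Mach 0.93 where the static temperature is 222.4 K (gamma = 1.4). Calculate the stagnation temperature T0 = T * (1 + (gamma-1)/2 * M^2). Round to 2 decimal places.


Step 1: (gamma-1)/2 = 0.2
Step 2: M^2 = 0.8649
Step 3: 1 + 0.2 * 0.8649 = 1.17298
Step 4: T0 = 222.4 * 1.17298 = 260.87 K

260.87


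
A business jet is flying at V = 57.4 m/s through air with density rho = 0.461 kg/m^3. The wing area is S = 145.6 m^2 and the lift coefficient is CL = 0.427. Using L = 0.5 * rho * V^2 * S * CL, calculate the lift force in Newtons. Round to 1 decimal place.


Step 1: Calculate dynamic pressure q = 0.5 * 0.461 * 57.4^2 = 0.5 * 0.461 * 3294.76 = 759.4422 Pa
Step 2: Multiply by wing area and lift coefficient: L = 759.4422 * 145.6 * 0.427
Step 3: L = 110574.7814 * 0.427 = 47215.4 N

47215.4


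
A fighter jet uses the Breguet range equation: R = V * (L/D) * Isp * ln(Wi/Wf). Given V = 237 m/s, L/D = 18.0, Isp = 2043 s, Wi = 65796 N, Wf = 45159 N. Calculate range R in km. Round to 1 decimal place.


Step 1: Coefficient = V * (L/D) * Isp = 237 * 18.0 * 2043 = 8715438.0 m
Step 2: Wi/Wf = 65796 / 45159 = 1.456985
Step 3: ln(1.456985) = 0.376369
Step 4: R = 8715438.0 * 0.376369 = 3280224.6 m = 3280.2 km

3280.2


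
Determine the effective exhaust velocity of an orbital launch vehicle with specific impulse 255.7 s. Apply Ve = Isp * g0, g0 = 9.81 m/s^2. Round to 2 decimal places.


Step 1: Ve = Isp * g0 = 255.7 * 9.81
Step 2: Ve = 2508.42 m/s

2508.42
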